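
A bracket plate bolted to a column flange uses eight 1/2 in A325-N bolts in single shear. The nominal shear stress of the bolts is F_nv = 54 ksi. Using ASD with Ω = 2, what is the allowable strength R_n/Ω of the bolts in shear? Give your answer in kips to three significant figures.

A_b = π × 0.5² / 4 = 0.1963 in².
R_n = F_nv · A_b · n · n_s = 54 × 0.1963 × 8 × 1 = 84.82 kips.
Allowable strength R_n/Ω = 84.82 / 2 = 42.4 kips.

42.4 kips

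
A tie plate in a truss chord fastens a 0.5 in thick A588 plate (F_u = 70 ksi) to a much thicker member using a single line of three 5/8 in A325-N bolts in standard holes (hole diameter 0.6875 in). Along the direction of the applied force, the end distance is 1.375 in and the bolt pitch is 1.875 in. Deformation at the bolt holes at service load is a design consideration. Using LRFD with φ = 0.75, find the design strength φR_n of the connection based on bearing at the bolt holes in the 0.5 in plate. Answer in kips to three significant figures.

Per bolt r_n = 1.2 l_c t F_u ≤ 2.4 d t F_u; upper limit = 2.4 × 0.625 × 0.5 × 70 = 52.5 kips.
Edge bolt: l_c = 1.375 − 0.6875/2 = 1.031 in → 1.2 × 1.031 × 0.5 × 70 = 43.31 → r_n = 43.31 kips.
Interior bolts: l_c = 1.875 − 0.6875 = 1.188 in → 1.2 × 1.188 × 0.5 × 70 = 49.88 → r_n = 49.88 kips.
R_n = 1 × 43.31 + 2 × 49.88 = 143.1 kips.
Design strength φR_n = 0.75 × 143.1 = 107 kips.

107 kips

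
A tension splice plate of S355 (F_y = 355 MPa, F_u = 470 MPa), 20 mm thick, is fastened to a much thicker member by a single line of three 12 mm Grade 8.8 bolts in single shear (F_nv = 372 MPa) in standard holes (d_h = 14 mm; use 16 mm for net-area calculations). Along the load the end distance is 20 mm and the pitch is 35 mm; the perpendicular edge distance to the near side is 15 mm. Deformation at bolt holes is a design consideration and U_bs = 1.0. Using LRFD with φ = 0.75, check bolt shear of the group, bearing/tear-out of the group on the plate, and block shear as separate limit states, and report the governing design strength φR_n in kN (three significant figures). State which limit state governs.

94.7 kN (bolt shear governs)

Bolt shear: A_b = π·12²/4 = 113.1 mm²; R_n = 372 × 113.1 × 3 × 1 / 1000 = 126.2 kN → 0.75 × 126.2 = 94.7 kN.
Bearing: edge l_c = 13, r_n = 146.6 kN; interior l_c = 21, r_n = 236.9 kN; R_n = 146.6 + 2·236.9 = 620.4 kN → 465 kN.
Block shear: A_gv = 1800, A_nv = 1000, A_nt = 140 mm²; R_n = min(0.6F_uA_nv, 0.6F_yA_gv) + U_bs·F_u·A_nt = 347.8 kN → 261 kN.
Bolt shear governs: 94.7 kN.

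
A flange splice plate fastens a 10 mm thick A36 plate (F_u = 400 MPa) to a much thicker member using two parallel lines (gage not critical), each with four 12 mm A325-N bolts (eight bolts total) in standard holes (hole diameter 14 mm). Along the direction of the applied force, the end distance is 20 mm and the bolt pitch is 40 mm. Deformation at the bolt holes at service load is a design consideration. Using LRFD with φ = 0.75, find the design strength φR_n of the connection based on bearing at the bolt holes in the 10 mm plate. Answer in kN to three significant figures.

612 kN

Per bolt r_n = 1.2 l_c t F_u ≤ 2.4 d t F_u; upper limit = 2.4 × 12 × 10 × 400 / 1000 = 115.2 kN.
Edge bolt: l_c = 20 − 14/2 = 13 mm → 1.2 × 13 × 10 × 400 / 1000 = 62.4 → r_n = 62.4 kN.
Interior bolts: l_c = 40 − 14 = 26 mm → 1.2 × 26 × 10 × 400 / 1000 = 124.8 → r_n = 115.2 kN.
R_n = 2 × 62.4 + 6 × 115.2 = 816 kN.
Design strength φR_n = 0.75 × 816 = 612 kN.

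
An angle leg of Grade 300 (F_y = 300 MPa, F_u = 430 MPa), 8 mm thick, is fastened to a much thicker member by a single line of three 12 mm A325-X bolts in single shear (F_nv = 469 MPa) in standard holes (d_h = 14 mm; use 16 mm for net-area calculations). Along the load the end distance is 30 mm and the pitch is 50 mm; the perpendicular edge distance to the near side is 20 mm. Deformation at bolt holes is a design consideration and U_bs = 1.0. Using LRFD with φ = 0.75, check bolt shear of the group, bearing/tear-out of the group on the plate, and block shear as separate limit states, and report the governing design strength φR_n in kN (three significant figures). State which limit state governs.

119 kN (bolt shear governs)

Bolt shear: A_b = π·12²/4 = 113.1 mm²; R_n = 469 × 113.1 × 3 × 1 / 1000 = 159.1 kN → 0.75 × 159.1 = 119 kN.
Bearing: edge l_c = 23, r_n = 94.94 kN; interior l_c = 36, r_n = 99.07 kN; R_n = 94.94 + 2·99.07 = 293.1 kN → 220 kN.
Block shear: A_gv = 1040, A_nv = 720, A_nt = 96 mm²; R_n = min(0.6F_uA_nv, 0.6F_yA_gv) + U_bs·F_u·A_nt = 227 kN → 170 kN.
Bolt shear governs: 119 kN.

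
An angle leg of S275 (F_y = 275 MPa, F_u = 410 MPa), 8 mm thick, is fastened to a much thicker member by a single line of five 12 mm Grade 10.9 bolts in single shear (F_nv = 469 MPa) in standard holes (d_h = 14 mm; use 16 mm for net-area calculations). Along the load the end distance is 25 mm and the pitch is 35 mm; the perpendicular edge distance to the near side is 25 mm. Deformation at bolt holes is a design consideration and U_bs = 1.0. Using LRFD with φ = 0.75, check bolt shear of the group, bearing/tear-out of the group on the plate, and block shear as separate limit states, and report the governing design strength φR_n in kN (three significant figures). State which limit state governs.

Bolt shear: A_b = π·12²/4 = 113.1 mm²; R_n = 469 × 113.1 × 5 × 1 / 1000 = 265.2 kN → 0.75 × 265.2 = 199 kN.
Bearing: edge l_c = 18, r_n = 70.85 kN; interior l_c = 21, r_n = 82.66 kN; R_n = 70.85 + 4·82.66 = 401.5 kN → 301 kN.
Block shear: A_gv = 1320, A_nv = 744, A_nt = 136 mm²; R_n = min(0.6F_uA_nv, 0.6F_yA_gv) + U_bs·F_u·A_nt = 238.8 kN → 179 kN.
Block shear governs: 179 kN.

179 kN (block shear governs)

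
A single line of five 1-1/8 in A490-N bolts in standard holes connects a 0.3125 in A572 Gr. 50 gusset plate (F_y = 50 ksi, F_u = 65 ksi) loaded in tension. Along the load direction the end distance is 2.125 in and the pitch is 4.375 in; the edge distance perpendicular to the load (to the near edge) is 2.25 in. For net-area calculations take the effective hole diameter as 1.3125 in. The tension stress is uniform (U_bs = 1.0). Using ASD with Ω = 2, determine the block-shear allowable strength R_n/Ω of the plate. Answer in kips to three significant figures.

Shear plane L_v = 2.125 + 4·4.375 = 19.62 in; A_gv = 19.62 × 0.3125 = 6.133 in².
A_nv = (19.62 − 4.5·1.3125) × 0.3125 = 4.287 in².
A_nt = (2.25 − 0.5·1.3125) × 0.3125 = 0.498 in².
0.6 F_u A_nv = 167.2 kips; 0.6 F_y A_gv = 184 kips → shear rupture governs the shear term.
R_n = 167.2 + 1.0 × 65 × 0.498 = 199.6 kips.
Allowable strength R_n/Ω = 199.6 / 2 = 99.8 kips.

99.8 kips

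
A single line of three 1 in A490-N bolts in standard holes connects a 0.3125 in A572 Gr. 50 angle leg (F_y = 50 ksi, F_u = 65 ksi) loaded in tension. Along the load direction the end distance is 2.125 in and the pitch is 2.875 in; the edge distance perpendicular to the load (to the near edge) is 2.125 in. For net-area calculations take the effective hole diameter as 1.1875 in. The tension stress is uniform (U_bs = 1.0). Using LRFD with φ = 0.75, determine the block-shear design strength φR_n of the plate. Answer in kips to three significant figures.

68.2 kips

Shear plane L_v = 2.125 + 2·2.875 = 7.875 in; A_gv = 7.875 × 0.3125 = 2.461 in².
A_nv = (7.875 − 2.5·1.1875) × 0.3125 = 1.533 in².
A_nt = (2.125 − 0.5·1.1875) × 0.3125 = 0.4785 in².
0.6 F_u A_nv = 59.79 kips; 0.6 F_y A_gv = 73.83 kips → shear rupture governs the shear term.
R_n = 59.79 + 1.0 × 65 × 0.4785 = 90.9 kips.
Design strength φR_n = 0.75 × 90.9 = 68.2 kips.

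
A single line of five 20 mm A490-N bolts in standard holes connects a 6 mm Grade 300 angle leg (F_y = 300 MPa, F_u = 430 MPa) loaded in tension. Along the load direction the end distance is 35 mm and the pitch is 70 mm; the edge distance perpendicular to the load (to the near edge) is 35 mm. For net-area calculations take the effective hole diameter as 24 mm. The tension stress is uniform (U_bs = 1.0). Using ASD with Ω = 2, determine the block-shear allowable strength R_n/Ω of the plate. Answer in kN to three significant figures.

190 kN

Shear plane L_v = 35 + 4·70 = 315 mm; A_gv = 315 × 6 = 1890 mm².
A_nv = (315 − 4.5·24) × 6 = 1242 mm².
A_nt = (35 − 0.5·24) × 6 = 138 mm².
0.6 F_u A_nv = 320.4 kN; 0.6 F_y A_gv = 340.2 kN → shear rupture governs the shear term.
R_n = 320.4 + 1.0 × 430 × 138 / 1000 = 379.8 kN.
Allowable strength R_n/Ω = 379.8 / 2 = 190 kN.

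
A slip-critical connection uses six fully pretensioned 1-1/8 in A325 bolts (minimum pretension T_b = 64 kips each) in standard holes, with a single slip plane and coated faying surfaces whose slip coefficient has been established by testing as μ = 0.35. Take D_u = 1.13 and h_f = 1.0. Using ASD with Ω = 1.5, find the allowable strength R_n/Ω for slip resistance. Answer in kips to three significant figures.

R_n = μ · D_u · h_f · T_b · n_s · n_b = 0.35 × 1.13 × 1.0 × 64 × 1 × 6 = 151.9 kips.
Allowable strength R_n/Ω = 151.9 / 1.5 = 101 kips.

101 kips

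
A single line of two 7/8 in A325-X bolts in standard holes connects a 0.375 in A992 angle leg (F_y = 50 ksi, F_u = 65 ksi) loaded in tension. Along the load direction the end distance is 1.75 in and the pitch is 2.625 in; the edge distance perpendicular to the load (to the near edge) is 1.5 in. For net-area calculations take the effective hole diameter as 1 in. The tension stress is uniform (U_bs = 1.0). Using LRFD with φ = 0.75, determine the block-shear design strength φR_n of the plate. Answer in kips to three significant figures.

Shear plane L_v = 1.75 + 1·2.625 = 4.375 in; A_gv = 4.375 × 0.375 = 1.641 in².
A_nv = (4.375 − 1.5·1) × 0.375 = 1.078 in².
A_nt = (1.5 − 0.5·1) × 0.375 = 0.375 in².
0.6 F_u A_nv = 42.05 kips; 0.6 F_y A_gv = 49.22 kips → shear rupture governs the shear term.
R_n = 42.05 + 1.0 × 65 × 0.375 = 66.42 kips.
Design strength φR_n = 0.75 × 66.42 = 49.8 kips.

49.8 kips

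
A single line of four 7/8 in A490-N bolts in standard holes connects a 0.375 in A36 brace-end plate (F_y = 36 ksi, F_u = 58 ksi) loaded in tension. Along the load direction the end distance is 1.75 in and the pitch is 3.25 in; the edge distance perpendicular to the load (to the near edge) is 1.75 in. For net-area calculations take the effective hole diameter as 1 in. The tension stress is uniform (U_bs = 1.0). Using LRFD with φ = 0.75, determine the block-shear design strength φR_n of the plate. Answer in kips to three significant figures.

90.3 kips

Shear plane L_v = 1.75 + 3·3.25 = 11.5 in; A_gv = 11.5 × 0.375 = 4.312 in².
A_nv = (11.5 − 3.5·1) × 0.375 = 3 in².
A_nt = (1.75 − 0.5·1) × 0.375 = 0.4688 in².
0.6 F_u A_nv = 104.4 kips; 0.6 F_y A_gv = 93.15 kips → shear yielding governs the shear term.
R_n = 93.15 + 1.0 × 58 × 0.4688 = 120.3 kips.
Design strength φR_n = 0.75 × 120.3 = 90.3 kips.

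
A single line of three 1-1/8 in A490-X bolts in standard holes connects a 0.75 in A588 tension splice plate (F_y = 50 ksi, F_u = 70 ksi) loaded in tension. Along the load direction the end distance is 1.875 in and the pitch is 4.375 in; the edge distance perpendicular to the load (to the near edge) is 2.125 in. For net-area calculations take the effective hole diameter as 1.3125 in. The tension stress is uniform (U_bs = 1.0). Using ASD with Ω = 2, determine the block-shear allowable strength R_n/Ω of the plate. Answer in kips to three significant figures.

Shear plane L_v = 1.875 + 2·4.375 = 10.62 in; A_gv = 10.62 × 0.75 = 7.969 in².
A_nv = (10.62 − 2.5·1.3125) × 0.75 = 5.508 in².
A_nt = (2.125 − 0.5·1.3125) × 0.75 = 1.102 in².
0.6 F_u A_nv = 231.3 kips; 0.6 F_y A_gv = 239.1 kips → shear rupture governs the shear term.
R_n = 231.3 + 1.0 × 70 × 1.102 = 308.4 kips.
Allowable strength R_n/Ω = 308.4 / 2 = 154 kips.

154 kips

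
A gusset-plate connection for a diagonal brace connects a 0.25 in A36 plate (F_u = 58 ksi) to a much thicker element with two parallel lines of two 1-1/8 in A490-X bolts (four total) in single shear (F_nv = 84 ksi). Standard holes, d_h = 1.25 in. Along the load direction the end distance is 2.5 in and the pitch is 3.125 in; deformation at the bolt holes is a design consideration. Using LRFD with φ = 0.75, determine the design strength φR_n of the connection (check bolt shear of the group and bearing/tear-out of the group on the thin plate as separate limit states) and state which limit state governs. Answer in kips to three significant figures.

Bolt shear: A_b = π·1.125²/4 = 0.994 in²; R_n = 84 × 0.994 × 4 × 1 = 334 kips → 0.75 × 334 = 250 kips.
Bearing (1.2 l_c t F_u ≤ 2.4 d t F_u): upper limit = 2.4·1.125·0.25·58 = 39.15 kips.
  Edge l_c = 2.5 − 1.25/2 = 1.875 → r_n = 32.62 kips; interior l_c = 3.125 − 1.25 = 1.875 → r_n = 32.62 kips.
  R_n,bearing = 2·32.62 + 2·32.62 = 130.5 kips → 0.75 × 130.5 = 97.9 kips.
Bearing governs: 97.9 kips.

97.9 kips (bearing governs)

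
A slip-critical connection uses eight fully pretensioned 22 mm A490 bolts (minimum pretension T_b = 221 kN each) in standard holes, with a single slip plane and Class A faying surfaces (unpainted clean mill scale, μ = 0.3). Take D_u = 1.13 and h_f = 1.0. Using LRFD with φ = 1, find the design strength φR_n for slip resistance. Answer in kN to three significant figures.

599 kN

R_n = μ · D_u · h_f · T_b · n_s · n_b = 0.3 × 1.13 × 1.0 × 221 × 1 × 8 = 599.4 kN.
Design strength φR_n = 1 × 599.4 = 599 kN.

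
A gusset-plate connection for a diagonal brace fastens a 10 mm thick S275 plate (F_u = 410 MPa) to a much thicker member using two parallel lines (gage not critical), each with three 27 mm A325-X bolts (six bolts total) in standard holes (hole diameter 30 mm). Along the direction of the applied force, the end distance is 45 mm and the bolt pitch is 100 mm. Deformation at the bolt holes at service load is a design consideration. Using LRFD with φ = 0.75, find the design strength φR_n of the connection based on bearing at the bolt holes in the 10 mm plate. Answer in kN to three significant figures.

Per bolt r_n = 1.2 l_c t F_u ≤ 2.4 d t F_u; upper limit = 2.4 × 27 × 10 × 410 / 1000 = 265.7 kN.
Edge bolt: l_c = 45 − 30/2 = 30 mm → 1.2 × 30 × 10 × 410 / 1000 = 147.6 → r_n = 147.6 kN.
Interior bolts: l_c = 100 − 30 = 70 mm → 1.2 × 70 × 10 × 410 / 1000 = 344.4 → r_n = 265.7 kN.
R_n = 2 × 147.6 + 4 × 265.7 = 1358 kN.
Design strength φR_n = 0.75 × 1358 = 1020 kN.

1020 kN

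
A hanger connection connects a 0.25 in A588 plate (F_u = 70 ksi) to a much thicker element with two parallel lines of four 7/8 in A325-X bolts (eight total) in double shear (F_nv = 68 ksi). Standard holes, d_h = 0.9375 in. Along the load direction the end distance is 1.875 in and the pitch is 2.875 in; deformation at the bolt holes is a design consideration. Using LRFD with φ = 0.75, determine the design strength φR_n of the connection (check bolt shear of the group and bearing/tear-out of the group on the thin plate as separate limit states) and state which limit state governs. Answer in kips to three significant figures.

Bolt shear: A_b = π·0.875²/4 = 0.6013 in²; R_n = 68 × 0.6013 × 8 × 2 = 654.2 kips → 0.75 × 654.2 = 491 kips.
Bearing (1.2 l_c t F_u ≤ 2.4 d t F_u): upper limit = 2.4·0.875·0.25·70 = 36.75 kips.
  Edge l_c = 1.875 − 0.9375/2 = 1.406 → r_n = 29.53 kips; interior l_c = 2.875 − 0.9375 = 1.938 → r_n = 36.75 kips.
  R_n,bearing = 2·29.53 + 6·36.75 = 279.6 kips → 0.75 × 279.6 = 210 kips.
Bearing governs: 210 kips.

210 kips (bearing governs)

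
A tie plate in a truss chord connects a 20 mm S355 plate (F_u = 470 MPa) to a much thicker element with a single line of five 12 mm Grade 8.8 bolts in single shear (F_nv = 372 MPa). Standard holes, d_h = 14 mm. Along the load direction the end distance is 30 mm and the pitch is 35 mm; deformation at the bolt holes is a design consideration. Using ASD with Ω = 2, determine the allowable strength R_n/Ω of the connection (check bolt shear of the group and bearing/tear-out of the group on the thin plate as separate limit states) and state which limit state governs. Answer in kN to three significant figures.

105 kN (bolt shear governs)

Bolt shear: A_b = π·12²/4 = 113.1 mm²; R_n = 372 × 113.1 × 5 × 1 / 1000 = 210.4 kN → 210.4 / 2 = 105 kN.
Bearing (1.2 l_c t F_u ≤ 2.4 d t F_u): upper limit = 2.4·12·20·470 / 1000 = 270.7 kN.
  Edge l_c = 30 − 14/2 = 23 → r_n = 259.4 kN; interior l_c = 35 − 14 = 21 → r_n = 236.9 kN.
  R_n,bearing = 1·259.4 + 4·236.9 = 1207 kN → 1207 / 2 = 603 kN.
Bolt shear governs: 105 kN.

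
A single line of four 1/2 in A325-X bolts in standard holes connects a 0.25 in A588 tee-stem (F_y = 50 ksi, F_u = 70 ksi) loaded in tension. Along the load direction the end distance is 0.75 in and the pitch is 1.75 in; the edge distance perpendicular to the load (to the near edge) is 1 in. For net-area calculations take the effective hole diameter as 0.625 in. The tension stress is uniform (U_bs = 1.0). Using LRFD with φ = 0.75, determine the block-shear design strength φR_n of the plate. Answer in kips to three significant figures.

39 kips

Shear plane L_v = 0.75 + 3·1.75 = 6 in; A_gv = 6 × 0.25 = 1.5 in².
A_nv = (6 − 3.5·0.625) × 0.25 = 0.9531 in².
A_nt = (1 − 0.5·0.625) × 0.25 = 0.1719 in².
0.6 F_u A_nv = 40.03 kips; 0.6 F_y A_gv = 45 kips → shear rupture governs the shear term.
R_n = 40.03 + 1.0 × 70 × 0.1719 = 52.06 kips.
Design strength φR_n = 0.75 × 52.06 = 39 kips.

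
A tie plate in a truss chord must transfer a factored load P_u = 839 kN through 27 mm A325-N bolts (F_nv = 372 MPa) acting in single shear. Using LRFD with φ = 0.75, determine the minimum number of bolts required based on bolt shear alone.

6 bolts

A_b = π·27²/4 = 572.6 mm².
Per-bolt design strength φR_n = 0.75 × 372 × 572.6 × 1 / 1000 = 159.7 kN.
n ≥ 839 / 159.7 = 5.252 → use 6 bolts.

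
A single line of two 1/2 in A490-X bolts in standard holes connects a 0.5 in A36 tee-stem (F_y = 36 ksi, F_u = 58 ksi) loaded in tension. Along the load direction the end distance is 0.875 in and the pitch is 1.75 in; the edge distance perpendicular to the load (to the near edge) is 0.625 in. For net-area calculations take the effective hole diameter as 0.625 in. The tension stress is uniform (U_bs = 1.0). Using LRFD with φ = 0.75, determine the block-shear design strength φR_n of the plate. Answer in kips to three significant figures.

Shear plane L_v = 0.875 + 1·1.75 = 2.625 in; A_gv = 2.625 × 0.5 = 1.312 in².
A_nv = (2.625 − 1.5·0.625) × 0.5 = 0.8438 in².
A_nt = (0.625 − 0.5·0.625) × 0.5 = 0.1562 in².
0.6 F_u A_nv = 29.36 kips; 0.6 F_y A_gv = 28.35 kips → shear yielding governs the shear term.
R_n = 28.35 + 1.0 × 58 × 0.1562 = 37.41 kips.
Design strength φR_n = 0.75 × 37.41 = 28.1 kips.

28.1 kips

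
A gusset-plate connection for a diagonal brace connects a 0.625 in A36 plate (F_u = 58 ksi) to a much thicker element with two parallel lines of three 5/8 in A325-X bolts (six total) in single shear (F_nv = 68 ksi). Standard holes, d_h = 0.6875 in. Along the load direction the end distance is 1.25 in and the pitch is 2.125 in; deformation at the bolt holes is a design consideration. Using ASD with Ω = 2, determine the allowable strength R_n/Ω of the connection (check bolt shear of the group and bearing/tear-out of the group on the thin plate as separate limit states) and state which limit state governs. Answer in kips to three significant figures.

Bolt shear: A_b = π·0.625²/4 = 0.3068 in²; R_n = 68 × 0.3068 × 6 × 1 = 125.2 kips → 125.2 / 2 = 62.6 kips.
Bearing (1.2 l_c t F_u ≤ 2.4 d t F_u): upper limit = 2.4·0.625·0.625·58 = 54.38 kips.
  Edge l_c = 1.25 − 0.6875/2 = 0.9062 → r_n = 39.42 kips; interior l_c = 2.125 − 0.6875 = 1.438 → r_n = 54.38 kips.
  R_n,bearing = 2·39.42 + 4·54.38 = 296.3 kips → 296.3 / 2 = 148 kips.
Bolt shear governs: 62.6 kips.

62.6 kips (bolt shear governs)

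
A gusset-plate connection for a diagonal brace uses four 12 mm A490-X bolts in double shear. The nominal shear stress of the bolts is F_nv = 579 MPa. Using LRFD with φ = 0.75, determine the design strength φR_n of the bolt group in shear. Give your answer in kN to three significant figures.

393 kN

A_b = π × 12² / 4 = 113.1 mm².
R_n = F_nv · A_b · n · n_s = 579 × 113.1 × 4 × 2 / 1000 = 523.9 kN.
Design strength φR_n = 0.75 × 523.9 = 393 kN.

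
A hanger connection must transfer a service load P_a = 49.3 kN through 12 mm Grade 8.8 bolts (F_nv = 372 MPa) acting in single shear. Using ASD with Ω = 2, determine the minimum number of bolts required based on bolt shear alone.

3 bolts

A_b = π·12²/4 = 113.1 mm².
Per-bolt allowable strength R_n/Ω = 372 × 113.1 × 1 / 1000 / 2 = 21.04 kN.
n ≥ 49.3 / 21.04 = 2.344 → use 3 bolts.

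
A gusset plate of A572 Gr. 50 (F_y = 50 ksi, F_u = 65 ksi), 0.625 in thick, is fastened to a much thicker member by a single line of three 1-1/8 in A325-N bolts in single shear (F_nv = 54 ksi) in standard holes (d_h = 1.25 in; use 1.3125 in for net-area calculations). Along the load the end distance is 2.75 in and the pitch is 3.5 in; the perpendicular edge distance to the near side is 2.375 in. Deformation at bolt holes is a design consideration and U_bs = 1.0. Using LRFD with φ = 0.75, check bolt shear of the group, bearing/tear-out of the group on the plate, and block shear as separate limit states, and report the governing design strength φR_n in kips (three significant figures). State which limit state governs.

Bolt shear: A_b = π·1.125²/4 = 0.994 in²; R_n = 54 × 0.994 × 3 × 1 = 161 kips → 0.75 × 161 = 121 kips.
Bearing: edge l_c = 2.125, r_n = 103.6 kips; interior l_c = 2.25, r_n = 109.7 kips; R_n = 103.6 + 2·109.7 = 323 kips → 242 kips.
Block shear: A_gv = 6.094, A_nv = 4.043, A_nt = 1.074 in²; R_n = min(0.6F_uA_nv, 0.6F_yA_gv) + U_bs·F_u·A_nt = 227.5 kips → 171 kips.
Bolt shear governs: 121 kips.

121 kips (bolt shear governs)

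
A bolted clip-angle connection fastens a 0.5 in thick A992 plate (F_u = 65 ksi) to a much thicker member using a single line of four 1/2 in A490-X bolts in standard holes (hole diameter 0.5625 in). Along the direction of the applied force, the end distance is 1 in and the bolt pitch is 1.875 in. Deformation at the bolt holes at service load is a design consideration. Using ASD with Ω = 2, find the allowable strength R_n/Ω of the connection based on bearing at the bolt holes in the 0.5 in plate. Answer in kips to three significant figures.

72.5 kips

Per bolt r_n = 1.2 l_c t F_u ≤ 2.4 d t F_u; upper limit = 2.4 × 0.5 × 0.5 × 65 = 39 kips.
Edge bolt: l_c = 1 − 0.5625/2 = 0.7188 in → 1.2 × 0.7188 × 0.5 × 65 = 28.03 → r_n = 28.03 kips.
Interior bolts: l_c = 1.875 − 0.5625 = 1.312 in → 1.2 × 1.312 × 0.5 × 65 = 51.19 → r_n = 39 kips.
R_n = 1 × 28.03 + 3 × 39 = 145 kips.
Allowable strength R_n/Ω = 145 / 2 = 72.5 kips.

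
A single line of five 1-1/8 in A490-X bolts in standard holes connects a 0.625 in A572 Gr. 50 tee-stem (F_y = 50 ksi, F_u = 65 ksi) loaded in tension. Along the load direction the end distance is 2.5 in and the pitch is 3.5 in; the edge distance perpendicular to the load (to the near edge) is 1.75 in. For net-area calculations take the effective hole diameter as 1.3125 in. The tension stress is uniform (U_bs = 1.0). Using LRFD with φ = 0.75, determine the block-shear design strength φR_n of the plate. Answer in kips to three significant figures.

227 kips

Shear plane L_v = 2.5 + 4·3.5 = 16.5 in; A_gv = 16.5 × 0.625 = 10.31 in².
A_nv = (16.5 − 4.5·1.3125) × 0.625 = 6.621 in².
A_nt = (1.75 − 0.5·1.3125) × 0.625 = 0.6836 in².
0.6 F_u A_nv = 258.2 kips; 0.6 F_y A_gv = 309.4 kips → shear rupture governs the shear term.
R_n = 258.2 + 1.0 × 65 × 0.6836 = 302.7 kips.
Design strength φR_n = 0.75 × 302.7 = 227 kips.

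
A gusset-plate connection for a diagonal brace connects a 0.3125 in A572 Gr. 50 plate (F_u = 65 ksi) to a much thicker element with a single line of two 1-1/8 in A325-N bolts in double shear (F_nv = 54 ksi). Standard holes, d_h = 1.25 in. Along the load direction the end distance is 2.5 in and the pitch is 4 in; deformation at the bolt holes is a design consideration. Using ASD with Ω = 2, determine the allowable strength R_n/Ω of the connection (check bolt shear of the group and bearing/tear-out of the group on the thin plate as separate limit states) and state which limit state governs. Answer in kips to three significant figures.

50.3 kips (bearing governs)

Bolt shear: A_b = π·1.125²/4 = 0.994 in²; R_n = 54 × 0.994 × 2 × 2 = 214.7 kips → 214.7 / 2 = 107 kips.
Bearing (1.2 l_c t F_u ≤ 2.4 d t F_u): upper limit = 2.4·1.125·0.3125·65 = 54.84 kips.
  Edge l_c = 2.5 − 1.25/2 = 1.875 → r_n = 45.7 kips; interior l_c = 4 − 1.25 = 2.75 → r_n = 54.84 kips.
  R_n,bearing = 1·45.7 + 1·54.84 = 100.5 kips → 100.5 / 2 = 50.3 kips.
Bearing governs: 50.3 kips.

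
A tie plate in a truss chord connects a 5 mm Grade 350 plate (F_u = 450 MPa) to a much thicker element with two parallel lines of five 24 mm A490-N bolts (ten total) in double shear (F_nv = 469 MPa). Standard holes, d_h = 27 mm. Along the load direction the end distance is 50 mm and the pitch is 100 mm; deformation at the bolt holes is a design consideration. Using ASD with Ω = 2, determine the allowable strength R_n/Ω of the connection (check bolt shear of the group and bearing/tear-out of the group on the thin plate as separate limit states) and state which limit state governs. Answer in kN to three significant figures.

Bolt shear: A_b = π·24²/4 = 452.4 mm²; R_n = 469 × 452.4 × 10 × 2 / 1000 = 4243 kN → 4243 / 2 = 2120 kN.
Bearing (1.2 l_c t F_u ≤ 2.4 d t F_u): upper limit = 2.4·24·5·450 / 1000 = 129.6 kN.
  Edge l_c = 50 − 27/2 = 36.5 → r_n = 98.55 kN; interior l_c = 100 − 27 = 73 → r_n = 129.6 kN.
  R_n,bearing = 2·98.55 + 8·129.6 = 1234 kN → 1234 / 2 = 617 kN.
Bearing governs: 617 kN.

617 kN (bearing governs)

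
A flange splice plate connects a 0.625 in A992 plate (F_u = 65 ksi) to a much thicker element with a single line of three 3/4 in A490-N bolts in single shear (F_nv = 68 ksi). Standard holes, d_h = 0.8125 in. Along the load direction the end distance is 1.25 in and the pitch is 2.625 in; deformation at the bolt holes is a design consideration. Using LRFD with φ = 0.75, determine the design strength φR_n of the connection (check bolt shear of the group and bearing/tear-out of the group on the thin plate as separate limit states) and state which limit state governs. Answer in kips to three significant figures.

67.6 kips (bolt shear governs)

Bolt shear: A_b = π·0.75²/4 = 0.4418 in²; R_n = 68 × 0.4418 × 3 × 1 = 90.12 kips → 0.75 × 90.12 = 67.6 kips.
Bearing (1.2 l_c t F_u ≤ 2.4 d t F_u): upper limit = 2.4·0.75·0.625·65 = 73.12 kips.
  Edge l_c = 1.25 − 0.8125/2 = 0.8438 → r_n = 41.13 kips; interior l_c = 2.625 − 0.8125 = 1.812 → r_n = 73.12 kips.
  R_n,bearing = 1·41.13 + 2·73.12 = 187.4 kips → 0.75 × 187.4 = 141 kips.
Bolt shear governs: 67.6 kips.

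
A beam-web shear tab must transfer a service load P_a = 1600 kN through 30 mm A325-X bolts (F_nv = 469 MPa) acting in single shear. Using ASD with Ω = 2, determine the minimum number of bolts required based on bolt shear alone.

A_b = π·30²/4 = 706.9 mm².
Per-bolt allowable strength R_n/Ω = 469 × 706.9 × 1 / 1000 / 2 = 165.8 kN.
n ≥ 1600 / 165.8 = 9.653 → use 10 bolts.

10 bolts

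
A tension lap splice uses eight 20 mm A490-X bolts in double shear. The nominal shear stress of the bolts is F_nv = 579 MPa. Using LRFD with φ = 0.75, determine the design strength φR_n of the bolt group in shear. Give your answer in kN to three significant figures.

A_b = π × 20² / 4 = 314.2 mm².
R_n = F_nv · A_b · n · n_s = 579 × 314.2 × 8 × 2 / 1000 = 2910 kN.
Design strength φR_n = 0.75 × 2910 = 2180 kN.

2180 kN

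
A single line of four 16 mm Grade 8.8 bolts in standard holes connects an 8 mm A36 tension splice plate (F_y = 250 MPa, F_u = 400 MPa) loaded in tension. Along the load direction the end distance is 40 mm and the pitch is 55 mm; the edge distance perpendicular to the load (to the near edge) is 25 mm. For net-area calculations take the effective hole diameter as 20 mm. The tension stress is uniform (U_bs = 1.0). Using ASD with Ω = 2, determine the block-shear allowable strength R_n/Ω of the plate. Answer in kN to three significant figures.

147 kN

Shear plane L_v = 40 + 3·55 = 205 mm; A_gv = 205 × 8 = 1640 mm².
A_nv = (205 − 3.5·20) × 8 = 1080 mm².
A_nt = (25 − 0.5·20) × 8 = 120 mm².
0.6 F_u A_nv = 259.2 kN; 0.6 F_y A_gv = 246 kN → shear yielding governs the shear term.
R_n = 246 + 1.0 × 400 × 120 / 1000 = 294 kN.
Allowable strength R_n/Ω = 294 / 2 = 147 kN.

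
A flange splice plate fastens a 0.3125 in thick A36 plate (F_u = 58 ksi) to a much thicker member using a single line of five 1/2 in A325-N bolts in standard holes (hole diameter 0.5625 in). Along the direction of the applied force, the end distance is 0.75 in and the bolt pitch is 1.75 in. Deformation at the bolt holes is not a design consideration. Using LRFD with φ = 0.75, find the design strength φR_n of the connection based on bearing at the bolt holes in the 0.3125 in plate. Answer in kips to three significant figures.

91.1 kips

Per bolt r_n = 1.5 l_c t F_u ≤ 3.0 d t F_u; upper limit = 3.0 × 0.5 × 0.3125 × 58 = 27.19 kips.
Edge bolt: l_c = 0.75 − 0.5625/2 = 0.4688 in → 1.5 × 0.4688 × 0.3125 × 58 = 12.74 → r_n = 12.74 kips.
Interior bolts: l_c = 1.75 − 0.5625 = 1.188 in → 1.5 × 1.188 × 0.3125 × 58 = 32.29 → r_n = 27.19 kips.
R_n = 1 × 12.74 + 4 × 27.19 = 121.5 kips.
Design strength φR_n = 0.75 × 121.5 = 91.1 kips.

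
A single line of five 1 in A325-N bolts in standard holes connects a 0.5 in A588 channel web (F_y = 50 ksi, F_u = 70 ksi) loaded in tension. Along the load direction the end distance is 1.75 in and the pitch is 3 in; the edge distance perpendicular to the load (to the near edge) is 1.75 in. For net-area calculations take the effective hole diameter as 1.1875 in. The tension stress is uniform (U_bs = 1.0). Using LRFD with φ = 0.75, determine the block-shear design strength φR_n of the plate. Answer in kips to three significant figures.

Shear plane L_v = 1.75 + 4·3 = 13.75 in; A_gv = 13.75 × 0.5 = 6.875 in².
A_nv = (13.75 − 4.5·1.1875) × 0.5 = 4.203 in².
A_nt = (1.75 − 0.5·1.1875) × 0.5 = 0.5781 in².
0.6 F_u A_nv = 176.5 kips; 0.6 F_y A_gv = 206.2 kips → shear rupture governs the shear term.
R_n = 176.5 + 1.0 × 70 × 0.5781 = 217 kips.
Design strength φR_n = 0.75 × 217 = 163 kips.

163 kips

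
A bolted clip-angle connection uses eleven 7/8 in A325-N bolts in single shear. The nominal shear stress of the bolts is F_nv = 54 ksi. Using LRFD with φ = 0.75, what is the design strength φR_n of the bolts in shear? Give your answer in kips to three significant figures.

268 kips

A_b = π × 0.875² / 4 = 0.6013 in².
R_n = F_nv · A_b · n · n_s = 54 × 0.6013 × 11 × 1 = 357.2 kips.
Design strength φR_n = 0.75 × 357.2 = 268 kips.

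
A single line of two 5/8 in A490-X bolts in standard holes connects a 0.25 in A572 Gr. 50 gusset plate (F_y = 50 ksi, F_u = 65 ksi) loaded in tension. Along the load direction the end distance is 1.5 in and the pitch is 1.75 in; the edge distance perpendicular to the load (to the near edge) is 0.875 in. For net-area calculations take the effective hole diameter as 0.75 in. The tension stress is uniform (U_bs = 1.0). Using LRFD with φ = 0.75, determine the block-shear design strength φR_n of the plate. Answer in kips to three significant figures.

21.6 kips

Shear plane L_v = 1.5 + 1·1.75 = 3.25 in; A_gv = 3.25 × 0.25 = 0.8125 in².
A_nv = (3.25 − 1.5·0.75) × 0.25 = 0.5312 in².
A_nt = (0.875 − 0.5·0.75) × 0.25 = 0.125 in².
0.6 F_u A_nv = 20.72 kips; 0.6 F_y A_gv = 24.38 kips → shear rupture governs the shear term.
R_n = 20.72 + 1.0 × 65 × 0.125 = 28.84 kips.
Design strength φR_n = 0.75 × 28.84 = 21.6 kips.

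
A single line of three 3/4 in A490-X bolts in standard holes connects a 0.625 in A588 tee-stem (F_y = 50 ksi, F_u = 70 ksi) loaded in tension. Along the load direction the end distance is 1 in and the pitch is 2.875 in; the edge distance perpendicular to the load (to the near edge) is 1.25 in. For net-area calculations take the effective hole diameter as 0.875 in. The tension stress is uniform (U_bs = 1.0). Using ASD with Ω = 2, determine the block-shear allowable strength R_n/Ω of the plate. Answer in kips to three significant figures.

77.7 kips

Shear plane L_v = 1 + 2·2.875 = 6.75 in; A_gv = 6.75 × 0.625 = 4.219 in².
A_nv = (6.75 − 2.5·0.875) × 0.625 = 2.852 in².
A_nt = (1.25 − 0.5·0.875) × 0.625 = 0.5078 in².
0.6 F_u A_nv = 119.8 kips; 0.6 F_y A_gv = 126.6 kips → shear rupture governs the shear term.
R_n = 119.8 + 1.0 × 70 × 0.5078 = 155.3 kips.
Allowable strength R_n/Ω = 155.3 / 2 = 77.7 kips.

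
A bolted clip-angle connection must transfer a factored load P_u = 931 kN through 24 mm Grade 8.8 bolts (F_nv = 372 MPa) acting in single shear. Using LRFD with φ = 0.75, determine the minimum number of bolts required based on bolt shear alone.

A_b = π·24²/4 = 452.4 mm².
Per-bolt design strength φR_n = 0.75 × 372 × 452.4 × 1 / 1000 = 126.2 kN.
n ≥ 931 / 126.2 = 7.376 → use 8 bolts.

8 bolts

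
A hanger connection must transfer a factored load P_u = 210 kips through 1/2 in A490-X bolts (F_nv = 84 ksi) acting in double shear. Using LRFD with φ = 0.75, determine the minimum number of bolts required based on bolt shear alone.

9 bolts

A_b = π·0.5²/4 = 0.1963 in².
Per-bolt design strength φR_n = 0.75 × 84 × 0.1963 × 2 = 24.74 kips.
n ≥ 210 / 24.74 = 8.488 → use 9 bolts.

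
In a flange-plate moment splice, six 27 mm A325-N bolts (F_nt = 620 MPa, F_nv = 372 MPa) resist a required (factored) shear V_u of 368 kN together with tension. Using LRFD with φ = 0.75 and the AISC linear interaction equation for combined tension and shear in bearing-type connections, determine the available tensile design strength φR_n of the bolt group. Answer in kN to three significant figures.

A_b = π·27²/4 = 572.6 mm²; f_rv = 368 × 1000 / (6 × 572.6) = 107.1 MPa.
F'_nt = 1.3 F_nt − (F_nt / φF_nv) f_rv = 1.3·620 − (620/(0.75·372))·107.1 = 568 MPa, capped at F_nt → F'_nt = 568 MPa.
R_n = F'_nt · A_b · n = 568 × 572.6 × 6 / 1000 = 1951 kN.
Design strength φR_n = 0.75 × 1951 = 1460 kN.

1460 kN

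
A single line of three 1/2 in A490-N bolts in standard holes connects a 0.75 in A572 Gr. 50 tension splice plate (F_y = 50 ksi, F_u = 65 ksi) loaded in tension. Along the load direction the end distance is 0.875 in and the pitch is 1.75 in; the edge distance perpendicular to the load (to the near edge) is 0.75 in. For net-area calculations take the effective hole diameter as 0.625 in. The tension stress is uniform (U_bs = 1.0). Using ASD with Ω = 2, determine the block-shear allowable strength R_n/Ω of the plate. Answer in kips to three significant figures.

51.8 kips

Shear plane L_v = 0.875 + 2·1.75 = 4.375 in; A_gv = 4.375 × 0.75 = 3.281 in².
A_nv = (4.375 − 2.5·0.625) × 0.75 = 2.109 in².
A_nt = (0.75 − 0.5·0.625) × 0.75 = 0.3281 in².
0.6 F_u A_nv = 82.27 kips; 0.6 F_y A_gv = 98.44 kips → shear rupture governs the shear term.
R_n = 82.27 + 1.0 × 65 × 0.3281 = 103.6 kips.
Allowable strength R_n/Ω = 103.6 / 2 = 51.8 kips.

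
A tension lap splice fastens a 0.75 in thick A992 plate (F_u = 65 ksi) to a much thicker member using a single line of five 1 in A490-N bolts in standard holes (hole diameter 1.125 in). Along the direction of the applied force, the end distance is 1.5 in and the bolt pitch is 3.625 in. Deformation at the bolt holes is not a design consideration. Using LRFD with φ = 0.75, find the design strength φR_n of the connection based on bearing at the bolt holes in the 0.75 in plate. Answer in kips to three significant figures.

490 kips

Per bolt r_n = 1.5 l_c t F_u ≤ 3.0 d t F_u; upper limit = 3.0 × 1 × 0.75 × 65 = 146.2 kips.
Edge bolt: l_c = 1.5 − 1.125/2 = 0.9375 in → 1.5 × 0.9375 × 0.75 × 65 = 68.55 → r_n = 68.55 kips.
Interior bolts: l_c = 3.625 − 1.125 = 2.5 in → 1.5 × 2.5 × 0.75 × 65 = 182.8 → r_n = 146.2 kips.
R_n = 1 × 68.55 + 4 × 146.2 = 653.6 kips.
Design strength φR_n = 0.75 × 653.6 = 490 kips.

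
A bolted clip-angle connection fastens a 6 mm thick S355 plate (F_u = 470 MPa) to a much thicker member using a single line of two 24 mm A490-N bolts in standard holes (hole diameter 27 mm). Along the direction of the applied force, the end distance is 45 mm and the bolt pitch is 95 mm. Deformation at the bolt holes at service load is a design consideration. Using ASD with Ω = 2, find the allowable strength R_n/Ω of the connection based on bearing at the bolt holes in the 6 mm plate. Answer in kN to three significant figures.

135 kN

Per bolt r_n = 1.2 l_c t F_u ≤ 2.4 d t F_u; upper limit = 2.4 × 24 × 6 × 470 / 1000 = 162.4 kN.
Edge bolt: l_c = 45 − 27/2 = 31.5 mm → 1.2 × 31.5 × 6 × 470 / 1000 = 106.6 → r_n = 106.6 kN.
Interior bolts: l_c = 95 − 27 = 68 mm → 1.2 × 68 × 6 × 470 / 1000 = 230.1 → r_n = 162.4 kN.
R_n = 1 × 106.6 + 1 × 162.4 = 269 kN.
Allowable strength R_n/Ω = 269 / 2 = 135 kN.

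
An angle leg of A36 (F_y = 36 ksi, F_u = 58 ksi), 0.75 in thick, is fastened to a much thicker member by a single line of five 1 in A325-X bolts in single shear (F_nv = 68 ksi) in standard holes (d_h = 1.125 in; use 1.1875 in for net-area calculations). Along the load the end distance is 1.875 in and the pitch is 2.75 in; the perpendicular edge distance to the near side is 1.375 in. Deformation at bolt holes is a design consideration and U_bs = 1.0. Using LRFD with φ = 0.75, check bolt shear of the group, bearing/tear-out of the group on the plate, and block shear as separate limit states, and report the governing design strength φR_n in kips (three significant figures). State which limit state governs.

173 kips (block shear governs)

Bolt shear: A_b = π·1²/4 = 0.7854 in²; R_n = 68 × 0.7854 × 5 × 1 = 267 kips → 0.75 × 267 = 200 kips.
Bearing: edge l_c = 1.312, r_n = 68.51 kips; interior l_c = 1.625, r_n = 84.82 kips; R_n = 68.51 + 4·84.82 = 407.8 kips → 306 kips.
Block shear: A_gv = 9.656, A_nv = 5.648, A_nt = 0.5859 in²; R_n = min(0.6F_uA_nv, 0.6F_yA_gv) + U_bs·F_u·A_nt = 230.5 kips → 173 kips.
Block shear governs: 173 kips.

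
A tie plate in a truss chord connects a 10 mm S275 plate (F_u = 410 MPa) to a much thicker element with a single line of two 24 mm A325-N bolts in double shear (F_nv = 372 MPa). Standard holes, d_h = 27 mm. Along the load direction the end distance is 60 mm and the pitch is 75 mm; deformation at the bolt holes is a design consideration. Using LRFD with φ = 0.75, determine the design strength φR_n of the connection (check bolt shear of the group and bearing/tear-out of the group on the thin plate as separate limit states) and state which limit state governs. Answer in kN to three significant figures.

349 kN (bearing governs)

Bolt shear: A_b = π·24²/4 = 452.4 mm²; R_n = 372 × 452.4 × 2 × 2 / 1000 = 673.2 kN → 0.75 × 673.2 = 505 kN.
Bearing (1.2 l_c t F_u ≤ 2.4 d t F_u): upper limit = 2.4·24·10·410 / 1000 = 236.2 kN.
  Edge l_c = 60 − 27/2 = 46.5 → r_n = 228.8 kN; interior l_c = 75 − 27 = 48 → r_n = 236.2 kN.
  R_n,bearing = 1·228.8 + 1·236.2 = 464.9 kN → 0.75 × 464.9 = 349 kN.
Bearing governs: 349 kN.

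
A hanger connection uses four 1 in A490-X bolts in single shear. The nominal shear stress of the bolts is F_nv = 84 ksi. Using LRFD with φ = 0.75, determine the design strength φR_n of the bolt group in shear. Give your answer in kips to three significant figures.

A_b = π × 1² / 4 = 0.7854 in².
R_n = F_nv · A_b · n · n_s = 84 × 0.7854 × 4 × 1 = 263.9 kips.
Design strength φR_n = 0.75 × 263.9 = 198 kips.

198 kips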